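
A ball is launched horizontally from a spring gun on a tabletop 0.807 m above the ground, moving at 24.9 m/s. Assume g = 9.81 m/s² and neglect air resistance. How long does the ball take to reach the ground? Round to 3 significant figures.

The horizontal speed doesn't affect the fall. With v_y0 = 0, h = ½ g t².
t = √(2 × 0.807 / 9.81) = √0.1645 = 0.406 s.

0.406 s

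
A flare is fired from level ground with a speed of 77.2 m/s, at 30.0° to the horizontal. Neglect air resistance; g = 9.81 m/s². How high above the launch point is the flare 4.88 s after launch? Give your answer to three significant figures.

71.6 m

v_y0 = 77.2 sin 30.0° = 38.60 m/s.
y(t) = v_y0 t − ½ g t² = 38.60×4.88 − 4.905×4.88² = 71.6 m.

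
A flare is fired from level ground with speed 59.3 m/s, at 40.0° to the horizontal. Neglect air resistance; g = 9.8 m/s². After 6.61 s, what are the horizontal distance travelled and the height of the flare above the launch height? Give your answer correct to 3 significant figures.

x = 300 m, y = 37.9 m

v_x = 59.3 cos 40.0° = 45.43 m/s; v_y0 = 59.3 sin 40.0° = 38.12 m/s.
x = v_x t = 45.43 × 6.61 = 300 m.
y = v_y0 t − ½ g t² = 38.12×6.61 − 4.900×6.61² = 37.9 m.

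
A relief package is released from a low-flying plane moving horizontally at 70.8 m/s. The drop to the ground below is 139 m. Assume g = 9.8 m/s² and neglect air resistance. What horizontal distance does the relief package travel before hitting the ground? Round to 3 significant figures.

377 m

Initial vertical velocity is zero, so the fall time comes from h = ½ g t²: t = √(2 × 139 / 9.8) = 5.326 s.
Horizontal motion is uniform at 70.8 m/s, so x = 70.8 × 5.326 = 377 m.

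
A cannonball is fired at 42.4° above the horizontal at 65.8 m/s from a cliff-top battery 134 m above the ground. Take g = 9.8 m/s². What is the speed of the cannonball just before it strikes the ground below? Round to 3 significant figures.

83.4 m/s

v_x = 65.8 cos 42.4° = 48.59 m/s is unchanged throughout.
For the vertical component, v_y² = v_y0² + 2 g h = (44.37)² + 2×9.8×134 = 4595, so |v_y| = 67.79 m/s.
Impact speed = √(v_x² + v_y²) = √(2361 + 4595) = 83.4 m/s.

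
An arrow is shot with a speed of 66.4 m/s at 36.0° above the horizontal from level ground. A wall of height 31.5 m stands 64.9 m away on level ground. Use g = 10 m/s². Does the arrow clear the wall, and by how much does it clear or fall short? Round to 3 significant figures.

Yes — it clears the wall by 8.35 m.

v_x = 66.4 cos 36.0° = 53.72 m/s; v_y0 = 66.4 sin 36.0° = 39.03 m/s.
Time to reach the wall: t = 64.9 / 53.72 = 1.208 s.
Height at that point: y = 39.03×1.208 − 5.000×1.208² = 39.85 m.
That is 39.85 − 31.5 = 8.35 m above the top of the wall, so the arrow clears it.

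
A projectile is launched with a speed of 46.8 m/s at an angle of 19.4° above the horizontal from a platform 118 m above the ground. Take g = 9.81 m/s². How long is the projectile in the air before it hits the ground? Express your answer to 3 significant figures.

6.74 s

Vertical component: v_y = 46.8 sin 19.4° = 15.55 m/s.
Taking up as positive with launch at y = 118 m, landing at y = 0: 0 = 118 + 15.55 t − ½(9.81) t².
Solving 4.905 t² − 15.55 t − 118 = 0 gives t = [15.55 + √(15.55² + 4·4.905·118)] / 9.810 = 6.74 s.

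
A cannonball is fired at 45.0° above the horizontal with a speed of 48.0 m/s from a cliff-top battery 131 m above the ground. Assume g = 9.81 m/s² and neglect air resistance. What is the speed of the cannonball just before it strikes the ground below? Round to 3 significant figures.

69.8 m/s

v_x = 48.0 cos 45.0° = 33.94 m/s is unchanged throughout.
For the vertical component, v_y² = v_y0² + 2 g h = (33.94)² + 2×9.81×131 = 3722, so |v_y| = 61.01 m/s.
Impact speed = √(v_x² + v_y²) = √(1152 + 3722) = 69.8 m/s.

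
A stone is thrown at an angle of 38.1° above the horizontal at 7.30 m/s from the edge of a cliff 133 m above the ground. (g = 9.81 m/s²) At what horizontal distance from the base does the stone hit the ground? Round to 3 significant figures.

32.7 m

Components: v_x = 7.30 cos 38.1° = 5.745 m/s, v_y = 7.30 sin 38.1° = 4.504 m/s.
Vertical: 0 = 133 + 4.504 t − ½(9.81) t² ⇒ 4.905 t² − 4.504 t − 133 = 0.
t = [4.504 + √(20.29 + 2609)] / 9.810 = 5.686 s.
Horizontal: R = v_x · t = 5.745 × 5.686 = 32.7 m.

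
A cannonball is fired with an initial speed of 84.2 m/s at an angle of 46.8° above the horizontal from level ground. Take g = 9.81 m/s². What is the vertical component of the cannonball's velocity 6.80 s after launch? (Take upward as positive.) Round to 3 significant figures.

Initial vertical component: v_y0 = 84.2 sin 46.8° = 61.38 m/s.
v_y(t) = v_y0 − g t = 61.38 − 9.81 × 6.80 = -5.33 m/s.

-5.33 m/s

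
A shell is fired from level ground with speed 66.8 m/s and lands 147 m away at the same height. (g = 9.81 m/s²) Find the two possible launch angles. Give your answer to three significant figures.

9.43° and 80.6°

Level-ground range: R = v₀² sin(2θ)/g ⇒ sin 2θ = R g / v₀² = 147×9.81/66.8² = 0.3232.
2θ = arcsin(0.3232) = 18.86° or 180° − 18.86° = 161.14°.
So θ = 9.43° or θ = 80.6°.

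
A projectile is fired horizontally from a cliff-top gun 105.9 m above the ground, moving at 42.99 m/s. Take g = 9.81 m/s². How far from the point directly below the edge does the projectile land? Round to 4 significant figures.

199.8 m

Initial vertical velocity is zero, so the fall time comes from h = ½ g t²: t = √(2 × 105.9 / 9.81) = 4.6465 s.
Horizontal motion is uniform at 42.99 m/s, so x = 42.99 × 4.6465 = 199.8 m.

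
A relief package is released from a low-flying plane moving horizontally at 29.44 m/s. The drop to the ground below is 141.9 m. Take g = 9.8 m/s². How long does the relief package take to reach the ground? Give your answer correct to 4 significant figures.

The horizontal speed doesn't affect the fall. With v_y0 = 0, h = ½ g t².
t = √(2 × 141.9 / 9.8) = √28.959 = 5.381 s.

5.381 s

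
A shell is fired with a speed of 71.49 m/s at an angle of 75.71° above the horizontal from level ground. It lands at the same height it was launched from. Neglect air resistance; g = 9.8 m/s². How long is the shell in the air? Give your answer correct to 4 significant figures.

Vertical component: v_y = 71.49 sin 75.71° = 69.278 m/s.
For a projectile landing at launch height, time of flight is t = 2 v_y / g = 2 × 69.278 / 9.8 = 14.14 s.

14.14 s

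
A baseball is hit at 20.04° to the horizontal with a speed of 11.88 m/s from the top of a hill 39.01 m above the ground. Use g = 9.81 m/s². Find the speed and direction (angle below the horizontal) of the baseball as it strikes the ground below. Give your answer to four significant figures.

v_x = 11.88 cos 20.04° = 11.161 m/s (constant).
|v_y| at impact = √((4.0710)² + 2×9.81×39.01) = 27.963 m/s.
Speed = √(11.161² + 27.963²) = 30.11 m/s; angle = arctan(27.963/11.161) = 68.24° below horizontal.

30.11 m/s at 68.24° below the horizontal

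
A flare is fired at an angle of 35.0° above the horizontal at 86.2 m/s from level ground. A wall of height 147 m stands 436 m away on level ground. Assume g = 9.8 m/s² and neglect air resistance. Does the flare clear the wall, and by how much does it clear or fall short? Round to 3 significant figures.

No — it falls 28.5 m short of clearing the wall.

v_x = 86.2 cos 35.0° = 70.61 m/s; v_y0 = 86.2 sin 35.0° = 49.44 m/s.
Time to reach the wall: t = 436 / 70.61 = 6.175 s.
Height at that point: y = 49.44×6.175 − 4.900×6.175² = 118.5 m.
That is 147 − 118.5 = 28.5 m below the top of the wall, so the flare does not clear it.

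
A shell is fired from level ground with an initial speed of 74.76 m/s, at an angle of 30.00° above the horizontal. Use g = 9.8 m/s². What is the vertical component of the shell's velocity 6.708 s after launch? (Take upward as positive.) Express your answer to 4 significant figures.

-28.36 m/s

Initial vertical component: v_y0 = 74.76 sin 30.00° = 37.380 m/s.
v_y(t) = v_y0 − g t = 37.380 − 9.8 × 6.708 = -28.36 m/s.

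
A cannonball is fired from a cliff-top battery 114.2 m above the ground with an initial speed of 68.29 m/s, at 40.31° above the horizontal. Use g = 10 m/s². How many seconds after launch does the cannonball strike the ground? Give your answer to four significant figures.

10.93 s

Vertical component: v_y = 68.29 sin 40.31° = 44.178 m/s.
Taking up as positive with launch at y = 114.2 m, landing at y = 0: 0 = 114.2 + 44.178 t − ½(10) t².
Solving 5.000 t² − 44.178 t − 114.2 = 0 gives t = [44.178 + √(44.178² + 4·5.000·114.2)] / 10.00 = 10.93 s.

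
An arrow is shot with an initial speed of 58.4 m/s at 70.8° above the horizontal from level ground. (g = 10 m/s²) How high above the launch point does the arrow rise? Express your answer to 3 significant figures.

Vertical component of launch velocity: v_y = 58.4 sin 70.8° = 55.15 m/s.
At the highest point the vertical velocity is zero, so v_y² = 2 g h_max.
h_max = (55.15)² / (2 × 10) = 3042 / 20.00 = 152 m.

152 m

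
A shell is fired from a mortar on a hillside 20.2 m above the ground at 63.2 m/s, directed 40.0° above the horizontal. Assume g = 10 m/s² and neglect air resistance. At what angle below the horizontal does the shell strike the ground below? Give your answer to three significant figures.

43.1°

v_x = 63.2 cos 40.0° = 48.41 m/s.
At impact |v_y| = √(v_y0² + 2 g h) = √(40.62² + 2×10×20.2) = 45.32 m/s.
Angle below horizontal = arctan(|v_y| / v_x) = arctan(45.32 / 48.41) = 43.1°.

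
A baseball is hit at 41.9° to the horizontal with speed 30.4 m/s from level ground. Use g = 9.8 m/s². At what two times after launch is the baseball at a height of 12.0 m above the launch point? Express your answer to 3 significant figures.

v_y0 = 30.4 sin 41.9° = 20.30 m/s.
Set y = v_y0 t − ½ g t² = 12.0: 4.900 t² − 20.30 t + 12.0 = 0.
t = [20.30 ± √(412.1 − 235.2)] / 9.8 = (20.30 ± 13.30) / 9.8, giving t = 0.714 s or t = 3.43 s.
So the baseball is at 12.0 m at t = 0.714 s (rising) and t = 3.43 s (falling).

0.714 s and 3.43 s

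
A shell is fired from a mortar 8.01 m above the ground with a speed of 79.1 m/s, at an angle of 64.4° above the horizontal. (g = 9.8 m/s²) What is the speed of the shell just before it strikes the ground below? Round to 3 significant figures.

80.1 m/s

v_x = 79.1 cos 64.4° = 34.18 m/s is unchanged throughout.
For the vertical component, v_y² = v_y0² + 2 g h = (71.33)² + 2×9.8×8.01 = 5245, so |v_y| = 72.42 m/s.
Impact speed = √(v_x² + v_y²) = √(1168 + 5245) = 80.1 m/s.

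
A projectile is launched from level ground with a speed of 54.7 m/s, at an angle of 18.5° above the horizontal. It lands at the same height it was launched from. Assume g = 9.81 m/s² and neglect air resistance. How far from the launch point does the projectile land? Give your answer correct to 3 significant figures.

For level ground, R = v₀² sin(2θ) / g.
sin(2 × 18.5°) = sin 37.00° = 0.6018.
R = (54.7)² × 0.6018 / 9.81 = 184 m.

184 m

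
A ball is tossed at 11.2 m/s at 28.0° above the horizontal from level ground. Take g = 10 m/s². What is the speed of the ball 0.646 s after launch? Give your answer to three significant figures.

v_x = 11.2 cos 28.0° = 9.889 m/s (constant).
v_y(t) = 11.2 sin 28.0° − g t = 5.258 − 10 × 0.646 = -1.202 m/s.
Speed = √(v_x² + v_y²) = √(97.79 + 1.445) = 9.96 m/s.

9.96 m/s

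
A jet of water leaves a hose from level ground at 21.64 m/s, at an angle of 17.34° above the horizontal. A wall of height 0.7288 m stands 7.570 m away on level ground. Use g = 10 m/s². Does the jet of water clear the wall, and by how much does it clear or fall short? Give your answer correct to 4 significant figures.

v_x = 21.64 cos 17.34° = 20.657 m/s; v_y0 = 21.64 sin 17.34° = 6.4496 m/s.
Time to reach the wall: t = 7.570 / 20.657 = 0.36646 s.
Height at that point: y = 6.4496×0.36646 − 5.000×0.36646² = 1.6921 m.
That is 1.6921 − 0.7288 = 0.9633 m above the top of the wall, so the jet of water clears it.

Yes — it clears the wall by 0.9633 m.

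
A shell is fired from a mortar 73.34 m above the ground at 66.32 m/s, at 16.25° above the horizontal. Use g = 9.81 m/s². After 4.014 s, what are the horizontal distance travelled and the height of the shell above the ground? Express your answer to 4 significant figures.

v_x = 66.32 cos 16.25° = 63.671 m/s; v_y0 = 66.32 sin 16.25° = 18.558 m/s.
x = v_x t = 63.671 × 4.014 = 255.6 m.
y = 73.34 + v_y0 t − ½ g t² = 68.80 m.

x = 255.6 m, y = 68.80 m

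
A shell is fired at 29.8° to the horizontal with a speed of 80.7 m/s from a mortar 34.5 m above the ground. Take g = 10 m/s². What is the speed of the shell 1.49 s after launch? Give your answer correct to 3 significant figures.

v_x = 80.7 cos 29.8° = 70.03 m/s (constant).
v_y(t) = 80.7 sin 29.8° − g t = 40.11 − 10 × 1.49 = 25.21 m/s.
Speed = √(v_x² + v_y²) = √(4904 + 635.5) = 74.4 m/s.

74.4 m/s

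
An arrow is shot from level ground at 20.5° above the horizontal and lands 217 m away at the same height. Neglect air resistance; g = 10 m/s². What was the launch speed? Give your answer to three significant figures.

On level ground, R = v₀² sin(2θ) / g, so v₀ = √(R g / sin 2θ).
sin(2 × 20.5°) = 0.6561.
v₀ = √(217 × 10 / 0.6561) = √3307 = 57.5 m/s.

57.5 m/s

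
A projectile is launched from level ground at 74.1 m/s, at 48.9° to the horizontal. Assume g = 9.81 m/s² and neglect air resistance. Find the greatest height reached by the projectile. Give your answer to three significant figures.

159 m

Vertical component of launch velocity: v_y = 74.1 sin 48.9° = 55.84 m/s.
At the highest point the vertical velocity is zero, so v_y² = 2 g h_max.
h_max = (55.84)² / (2 × 9.81) = 3118 / 19.62 = 159 m.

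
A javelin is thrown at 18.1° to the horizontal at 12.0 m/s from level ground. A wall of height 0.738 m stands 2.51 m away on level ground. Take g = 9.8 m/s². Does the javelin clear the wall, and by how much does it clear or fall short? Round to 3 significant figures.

v_x = 12.0 cos 18.1° = 11.41 m/s; v_y0 = 12.0 sin 18.1° = 3.728 m/s.
Time to reach the wall: t = 2.51 / 11.41 = 0.2200 s.
Height at that point: y = 3.728×0.2200 − 4.900×0.2200² = 0.5830 m.
That is 0.738 − 0.5830 = 0.155 m below the top of the wall, so the javelin does not clear it.

No — it falls 0.155 m short of clearing the wall.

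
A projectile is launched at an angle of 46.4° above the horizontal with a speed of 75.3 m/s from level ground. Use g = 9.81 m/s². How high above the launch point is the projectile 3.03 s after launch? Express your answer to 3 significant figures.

v_y0 = 75.3 sin 46.4° = 54.53 m/s.
y(t) = v_y0 t − ½ g t² = 54.53×3.03 − 4.905×3.03² = 120 m.

120 m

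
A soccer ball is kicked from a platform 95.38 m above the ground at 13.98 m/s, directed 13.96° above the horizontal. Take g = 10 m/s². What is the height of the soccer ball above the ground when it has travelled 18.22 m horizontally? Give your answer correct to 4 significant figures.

90.89 m

v_x = 13.98 cos 13.96° = 13.567 m/s, v_y0 = 13.98 sin 13.96° = 3.3726 m/s.
Time to reach x = 18.22 m: t = x / v_x = 18.22 / 13.567 = 1.3430 s.
y = 95.38 + v_y0 t − ½ g t² = 95.38 + 3.3726×1.3430 − 5.000×1.3430² = 90.89 m.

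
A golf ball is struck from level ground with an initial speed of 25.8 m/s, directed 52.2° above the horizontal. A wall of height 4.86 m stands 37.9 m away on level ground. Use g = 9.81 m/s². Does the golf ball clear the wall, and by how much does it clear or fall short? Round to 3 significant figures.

Yes — it clears the wall by 15.8 m.

v_x = 25.8 cos 52.2° = 15.81 m/s; v_y0 = 25.8 sin 52.2° = 20.39 m/s.
Time to reach the wall: t = 37.9 / 15.81 = 2.397 s.
Height at that point: y = 20.39×2.397 − 4.905×2.397² = 20.69 m.
That is 20.69 − 4.86 = 15.8 m above the top of the wall, so the golf ball clears it.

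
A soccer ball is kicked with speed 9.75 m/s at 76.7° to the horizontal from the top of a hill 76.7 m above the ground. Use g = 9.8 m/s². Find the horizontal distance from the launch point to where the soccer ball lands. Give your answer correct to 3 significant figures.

11.3 m

Components: v_x = 9.75 cos 76.7° = 2.243 m/s, v_y = 9.75 sin 76.7° = 9.488 m/s.
Vertical: 0 = 76.7 + 9.488 t − ½(9.8) t² ⇒ 4.900 t² − 9.488 t − 76.7 = 0.
t = [9.488 + √(90.02 + 1503)] / 9.800 = 5.041 s.
Horizontal: R = v_x · t = 2.243 × 5.041 = 11.3 m.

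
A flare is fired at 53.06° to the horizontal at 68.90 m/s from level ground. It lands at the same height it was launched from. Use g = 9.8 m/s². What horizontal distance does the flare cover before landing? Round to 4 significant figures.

Components: v_x = 68.90 cos 53.06° = 41.407 m/s, v_y = 68.90 sin 53.06° = 55.069 m/s.
Time of flight (same landing height): t = 2 v_y / g = 2 × 55.069 / 9.8 = 11.239 s.
Range: R = v_x · t = 41.407 × 11.239 = 465.4 m.

465.4 m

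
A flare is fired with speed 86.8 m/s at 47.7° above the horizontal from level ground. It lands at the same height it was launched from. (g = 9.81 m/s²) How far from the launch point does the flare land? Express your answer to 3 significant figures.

For level ground, R = v₀² sin(2θ) / g.
sin(2 × 47.7°) = sin 95.40° = 0.9956.
R = (86.8)² × 0.9956 / 9.81 = 765 m.

765 m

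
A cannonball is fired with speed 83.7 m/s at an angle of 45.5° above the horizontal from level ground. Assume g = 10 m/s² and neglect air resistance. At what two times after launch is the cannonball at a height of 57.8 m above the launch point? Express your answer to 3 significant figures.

1.06 s and 10.9 s

v_y0 = 83.7 sin 45.5° = 59.70 m/s.
Set y = v_y0 t − ½ g t² = 57.8: 5.000 t² − 59.70 t + 57.8 = 0.
t = [59.70 ± √(3564 − 1156)] / 10 = (59.70 ± 49.07) / 10, giving t = 1.06 s or t = 10.9 s.
So the cannonball is at 57.8 m at t = 1.06 s (rising) and t = 10.9 s (falling).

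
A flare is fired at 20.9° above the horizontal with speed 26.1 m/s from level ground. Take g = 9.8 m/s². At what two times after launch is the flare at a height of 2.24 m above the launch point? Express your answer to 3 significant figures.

v_y0 = 26.1 sin 20.9° = 9.311 m/s.
Set y = v_y0 t − ½ g t² = 2.24: 4.900 t² − 9.311 t + 2.24 = 0.
t = [9.311 ± √(86.69 − 43.90)] / 9.8 = (9.311 ± 6.541) / 9.8, giving t = 0.283 s or t = 1.62 s.
So the flare is at 2.24 m at t = 0.283 s (rising) and t = 1.62 s (falling).

0.283 s and 1.62 s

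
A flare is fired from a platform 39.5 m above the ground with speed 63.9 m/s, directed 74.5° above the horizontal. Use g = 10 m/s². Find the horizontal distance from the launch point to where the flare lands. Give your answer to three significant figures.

Components: v_x = 63.9 cos 74.5° = 17.08 m/s, v_y = 63.9 sin 74.5° = 61.58 m/s.
Vertical: 0 = 39.5 + 61.58 t − ½(10) t² ⇒ 5.000 t² − 61.58 t − 39.5 = 0.
t = [61.58 + √(3792 + 790.0)] / 10.00 = 12.93 s.
Horizontal: R = v_x · t = 17.08 × 12.93 = 221 m.

221 m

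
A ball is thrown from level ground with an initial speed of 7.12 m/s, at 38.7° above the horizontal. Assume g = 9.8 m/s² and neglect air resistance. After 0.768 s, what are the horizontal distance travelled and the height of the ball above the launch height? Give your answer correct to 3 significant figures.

x = 4.27 m, y = 0.529 m

v_x = 7.12 cos 38.7° = 5.557 m/s; v_y0 = 7.12 sin 38.7° = 4.452 m/s.
x = v_x t = 5.557 × 0.768 = 4.27 m.
y = v_y0 t − ½ g t² = 4.452×0.768 − 4.900×0.768² = 0.529 m.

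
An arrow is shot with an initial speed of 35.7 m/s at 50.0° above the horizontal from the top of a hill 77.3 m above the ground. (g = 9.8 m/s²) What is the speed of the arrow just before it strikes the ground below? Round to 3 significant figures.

52.8 m/s

v_x = 35.7 cos 50.0° = 22.95 m/s is unchanged throughout.
For the vertical component, v_y² = v_y0² + 2 g h = (27.35)² + 2×9.8×77.3 = 2263, so |v_y| = 47.57 m/s.
Impact speed = √(v_x² + v_y²) = √(526.7 + 2263) = 52.8 m/s.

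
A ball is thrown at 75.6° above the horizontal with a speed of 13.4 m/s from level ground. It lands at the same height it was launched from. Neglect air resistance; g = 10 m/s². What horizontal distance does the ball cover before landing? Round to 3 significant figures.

8.65 m

For level ground, R = v₀² sin(2θ) / g.
sin(2 × 75.6°) = sin 151.2° = 0.4818.
R = (13.4)² × 0.4818 / 10 = 8.65 m.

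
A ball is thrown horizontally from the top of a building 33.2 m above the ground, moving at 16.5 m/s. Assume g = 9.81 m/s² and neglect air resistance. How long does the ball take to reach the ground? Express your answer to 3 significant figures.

2.60 s

The horizontal speed doesn't affect the fall. With v_y0 = 0, h = ½ g t².
t = √(2 × 33.2 / 9.81) = √6.769 = 2.60 s.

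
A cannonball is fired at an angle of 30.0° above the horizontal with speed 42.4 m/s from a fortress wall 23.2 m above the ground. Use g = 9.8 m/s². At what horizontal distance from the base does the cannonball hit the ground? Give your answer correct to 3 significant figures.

192 m

Components: v_x = 42.4 cos 30.0° = 36.72 m/s, v_y = 42.4 sin 30.0° = 21.20 m/s.
Vertical: 0 = 23.2 + 21.20 t − ½(9.8) t² ⇒ 4.900 t² − 21.20 t − 23.2 = 0.
t = [21.20 + √(449.4 + 454.7)] / 9.800 = 5.231 s.
Horizontal: R = v_x · t = 36.72 × 5.231 = 192 m.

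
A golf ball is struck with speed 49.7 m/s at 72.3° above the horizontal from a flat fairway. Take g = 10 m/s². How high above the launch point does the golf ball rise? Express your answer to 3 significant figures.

Vertical component of launch velocity: v_y = 49.7 sin 72.3° = 47.35 m/s.
At the highest point the vertical velocity is zero, so v_y² = 2 g h_max.
h_max = (47.35)² / (2 × 10) = 2242 / 20.00 = 112 m.

112 m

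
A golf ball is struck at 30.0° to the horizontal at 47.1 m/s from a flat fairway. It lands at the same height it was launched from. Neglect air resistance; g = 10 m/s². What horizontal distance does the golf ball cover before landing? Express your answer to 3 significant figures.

For level ground, R = v₀² sin(2θ) / g.
sin(2 × 30.0°) = sin 60.00° = 0.8660.
R = (47.1)² × 0.8660 / 10 = 192 m.

192 m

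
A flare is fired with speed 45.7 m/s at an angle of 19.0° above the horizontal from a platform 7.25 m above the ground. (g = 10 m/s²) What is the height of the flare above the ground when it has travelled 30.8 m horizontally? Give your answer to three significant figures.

v_x = 45.7 cos 19.0° = 43.21 m/s, v_y0 = 45.7 sin 19.0° = 14.88 m/s.
Time to reach x = 30.8 m: t = x / v_x = 30.8 / 43.21 = 0.7128 s.
y = 7.25 + v_y0 t − ½ g t² = 7.25 + 14.88×0.7128 − 5.000×0.7128² = 15.3 m.

15.3 m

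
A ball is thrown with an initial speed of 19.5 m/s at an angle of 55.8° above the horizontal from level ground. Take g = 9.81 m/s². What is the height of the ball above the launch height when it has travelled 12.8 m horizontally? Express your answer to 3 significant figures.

v_x = 19.5 cos 55.8° = 10.96 m/s, v_y0 = 19.5 sin 55.8° = 16.13 m/s.
Time to reach x = 12.8 m: t = x / v_x = 12.8 / 10.96 = 1.168 s.
y = v_y0 t − ½ g t² = 16.13×1.168 − 4.905×1.168² = 12.1 m.

12.1 m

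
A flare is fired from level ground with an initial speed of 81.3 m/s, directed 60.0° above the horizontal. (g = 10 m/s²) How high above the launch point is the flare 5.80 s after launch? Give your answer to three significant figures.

240 m

v_y0 = 81.3 sin 60.0° = 70.41 m/s.
y(t) = v_y0 t − ½ g t² = 70.41×5.80 − 5.000×5.80² = 240 m.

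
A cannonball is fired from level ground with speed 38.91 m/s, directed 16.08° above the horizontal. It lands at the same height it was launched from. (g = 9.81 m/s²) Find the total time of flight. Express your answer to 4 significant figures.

2.197 s

Vertical component: v_y = 38.91 sin 16.08° = 10.777 m/s.
For a projectile landing at launch height, time of flight is t = 2 v_y / g = 2 × 10.777 / 9.81 = 2.197 s.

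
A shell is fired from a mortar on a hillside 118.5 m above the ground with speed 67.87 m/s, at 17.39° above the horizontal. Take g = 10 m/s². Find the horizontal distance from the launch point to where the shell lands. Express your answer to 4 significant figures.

473.0 m

Components: v_x = 67.87 cos 17.39° = 64.768 m/s, v_y = 67.87 sin 17.39° = 20.285 m/s.
Vertical: 0 = 118.5 + 20.285 t − ½(10) t² ⇒ 5.000 t² − 20.285 t − 118.5 = 0.
t = [20.285 + √(411.48 + 2370.0)] / 10.00 = 7.3025 s.
Horizontal: R = v_x · t = 64.768 × 7.3025 = 473.0 m.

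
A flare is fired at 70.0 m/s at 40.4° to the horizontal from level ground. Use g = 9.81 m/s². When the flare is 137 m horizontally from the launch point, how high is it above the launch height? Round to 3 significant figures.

v_x = 70.0 cos 40.4° = 53.31 m/s, v_y0 = 70.0 sin 40.4° = 45.37 m/s.
Time to reach x = 137 m: t = x / v_x = 137 / 53.31 = 2.570 s.
y = v_y0 t − ½ g t² = 45.37×2.570 − 4.905×2.570² = 84.2 m.

84.2 m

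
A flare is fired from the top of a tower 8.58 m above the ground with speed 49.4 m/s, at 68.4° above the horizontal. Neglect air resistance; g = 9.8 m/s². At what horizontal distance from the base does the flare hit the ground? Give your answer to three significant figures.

174 m

Components: v_x = 49.4 cos 68.4° = 18.19 m/s, v_y = 49.4 sin 68.4° = 45.93 m/s.
Vertical: 0 = 8.58 + 45.93 t − ½(9.8) t² ⇒ 4.900 t² − 45.93 t − 8.58 = 0.
t = [45.93 + √(2110 + 168.2)] / 9.800 = 9.557 s.
Horizontal: R = v_x · t = 18.19 × 9.557 = 174 m.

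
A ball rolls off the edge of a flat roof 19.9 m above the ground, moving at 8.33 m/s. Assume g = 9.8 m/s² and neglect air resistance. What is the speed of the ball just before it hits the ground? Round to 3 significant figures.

Fall time: t = √(2 × 19.9 / 9.8) = 2.015 s.
At impact: v_x = 8.33 m/s (unchanged), v_y = g t = 9.8 × 2.015 = 19.75 m/s.
Speed = √(v_x² + v_y²) = √(69.39 + 390.1) = 21.4 m/s.

21.4 m/s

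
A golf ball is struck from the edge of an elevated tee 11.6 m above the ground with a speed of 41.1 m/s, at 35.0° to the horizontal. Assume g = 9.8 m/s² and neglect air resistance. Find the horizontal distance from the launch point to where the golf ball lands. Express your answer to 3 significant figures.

177 m

Components: v_x = 41.1 cos 35.0° = 33.67 m/s, v_y = 41.1 sin 35.0° = 23.57 m/s.
Vertical: 0 = 11.6 + 23.57 t − ½(9.8) t² ⇒ 4.900 t² − 23.57 t − 11.6 = 0.
t = [23.57 + √(555.5 + 227.4)] / 9.800 = 5.260 s.
Horizontal: R = v_x · t = 33.67 × 5.260 = 177 m.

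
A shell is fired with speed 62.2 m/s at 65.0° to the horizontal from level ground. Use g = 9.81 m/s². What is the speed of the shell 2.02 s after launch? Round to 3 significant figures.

v_x = 62.2 cos 65.0° = 26.29 m/s (constant).
v_y(t) = 62.2 sin 65.0° − g t = 56.37 − 9.81 × 2.02 = 36.55 m/s.
Speed = √(v_x² + v_y²) = √(691.2 + 1336) = 45.0 m/s.

45.0 m/s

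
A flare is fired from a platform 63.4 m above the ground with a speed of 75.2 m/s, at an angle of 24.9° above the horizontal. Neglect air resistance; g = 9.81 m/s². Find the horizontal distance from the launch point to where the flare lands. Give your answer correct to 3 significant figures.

550 m

Components: v_x = 75.2 cos 24.9° = 68.21 m/s, v_y = 75.2 sin 24.9° = 31.66 m/s.
Vertical: 0 = 63.4 + 31.66 t − ½(9.81) t² ⇒ 4.905 t² − 31.66 t − 63.4 = 0.
t = [31.66 + √(1002 + 1244)] / 9.810 = 8.058 s.
Horizontal: R = v_x · t = 68.21 × 8.058 = 550 m.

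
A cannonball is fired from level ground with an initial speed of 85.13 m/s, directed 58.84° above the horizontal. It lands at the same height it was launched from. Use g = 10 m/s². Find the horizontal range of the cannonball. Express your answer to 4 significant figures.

For level ground, R = v₀² sin(2θ) / g.
sin(2 × 58.84°) = sin 117.68° = 0.8856.
R = (85.13)² × 0.8856 / 10 = 641.8 m.

641.8 m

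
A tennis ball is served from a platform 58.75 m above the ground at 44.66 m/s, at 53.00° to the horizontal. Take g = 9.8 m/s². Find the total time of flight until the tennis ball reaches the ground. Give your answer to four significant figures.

Vertical component: v_y = 44.66 sin 53.00° = 35.667 m/s.
Taking up as positive with launch at y = 58.75 m, landing at y = 0: 0 = 58.75 + 35.667 t − ½(9.8) t².
Solving 4.900 t² − 35.667 t − 58.75 = 0 gives t = [35.667 + √(35.667² + 4·4.900·58.75)] / 9.800 = 8.663 s.

8.663 s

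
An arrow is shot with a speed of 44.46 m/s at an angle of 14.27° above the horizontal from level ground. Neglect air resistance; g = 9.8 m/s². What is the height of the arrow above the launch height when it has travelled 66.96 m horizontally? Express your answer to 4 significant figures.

v_x = 44.46 cos 14.27° = 43.088 m/s, v_y0 = 44.46 sin 14.27° = 10.959 m/s.
Time to reach x = 66.96 m: t = x / v_x = 66.96 / 43.088 = 1.5540 s.
y = v_y0 t − ½ g t² = 10.959×1.5540 − 4.900×1.5540² = 5.197 m.

5.197 m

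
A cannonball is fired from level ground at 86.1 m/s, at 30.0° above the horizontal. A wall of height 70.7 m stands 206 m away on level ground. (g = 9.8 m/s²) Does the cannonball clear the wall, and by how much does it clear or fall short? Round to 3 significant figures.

v_x = 86.1 cos 30.0° = 74.56 m/s; v_y0 = 86.1 sin 30.0° = 43.05 m/s.
Time to reach the wall: t = 206 / 74.56 = 2.763 s.
Height at that point: y = 43.05×2.763 − 4.900×2.763² = 81.54 m.
That is 81.54 − 70.7 = 10.8 m above the top of the wall, so the cannonball clears it.

Yes — it clears the wall by 10.8 m.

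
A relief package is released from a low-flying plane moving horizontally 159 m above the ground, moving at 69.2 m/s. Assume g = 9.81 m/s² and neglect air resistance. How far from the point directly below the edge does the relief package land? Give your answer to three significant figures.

394 m

Initial vertical velocity is zero, so the fall time comes from h = ½ g t²: t = √(2 × 159 / 9.81) = 5.693 s.
Horizontal motion is uniform at 69.2 m/s, so x = 69.2 × 5.693 = 394 m.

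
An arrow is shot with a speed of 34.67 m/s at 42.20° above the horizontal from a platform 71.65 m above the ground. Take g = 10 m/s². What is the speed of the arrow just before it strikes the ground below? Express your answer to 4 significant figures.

v_x = 34.67 cos 42.20° = 25.684 m/s is unchanged throughout.
For the vertical component, v_y² = v_y0² + 2 g h = (23.289)² + 2×10×71.65 = 1975.4, so |v_y| = 44.445 m/s.
Impact speed = √(v_x² + v_y²) = √(659.67 + 1975.4) = 51.33 m/s.

51.33 m/s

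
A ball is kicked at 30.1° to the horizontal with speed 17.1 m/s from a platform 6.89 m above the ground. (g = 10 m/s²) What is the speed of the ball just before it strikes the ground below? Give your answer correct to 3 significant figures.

20.7 m/s

v_x = 17.1 cos 30.1° = 14.79 m/s is unchanged throughout.
For the vertical component, v_y² = v_y0² + 2 g h = (8.576)² + 2×10×6.89 = 211.3, so |v_y| = 14.54 m/s.
Impact speed = √(v_x² + v_y²) = √(218.7 + 211.3) = 20.7 m/s.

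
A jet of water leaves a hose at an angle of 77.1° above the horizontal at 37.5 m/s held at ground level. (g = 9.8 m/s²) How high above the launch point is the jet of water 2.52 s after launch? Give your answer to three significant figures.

61.0 m

v_y0 = 37.5 sin 77.1° = 36.55 m/s.
y(t) = v_y0 t − ½ g t² = 36.55×2.52 − 4.900×2.52² = 61.0 m.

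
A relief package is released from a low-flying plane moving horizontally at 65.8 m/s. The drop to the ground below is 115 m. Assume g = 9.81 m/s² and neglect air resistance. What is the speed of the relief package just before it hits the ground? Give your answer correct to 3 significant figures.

Fall time: t = √(2 × 115 / 9.81) = 4.842 s.
At impact: v_x = 65.8 m/s (unchanged), v_y = g t = 9.81 × 4.842 = 47.50 m/s.
Speed = √(v_x² + v_y²) = √(4330 + 2256) = 81.2 m/s.

81.2 m/s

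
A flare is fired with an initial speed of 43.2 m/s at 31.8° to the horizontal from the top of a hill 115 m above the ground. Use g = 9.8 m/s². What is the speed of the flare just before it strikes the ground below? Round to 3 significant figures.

v_x = 43.2 cos 31.8° = 36.72 m/s is unchanged throughout.
For the vertical component, v_y² = v_y0² + 2 g h = (22.76)² + 2×9.8×115 = 2772, so |v_y| = 52.65 m/s.
Impact speed = √(v_x² + v_y²) = √(1348 + 2772) = 64.2 m/s.

64.2 m/s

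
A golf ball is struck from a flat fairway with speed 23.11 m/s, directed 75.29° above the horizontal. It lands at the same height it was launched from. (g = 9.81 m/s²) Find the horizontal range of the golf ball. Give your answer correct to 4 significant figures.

Components: v_x = 23.11 cos 75.29° = 5.8682 m/s, v_y = 23.11 sin 75.29° = 22.353 m/s.
Time of flight (same landing height): t = 2 v_y / g = 2 × 22.353 / 9.81 = 4.5572 s.
Range: R = v_x · t = 5.8682 × 4.5572 = 26.74 m.

26.74 m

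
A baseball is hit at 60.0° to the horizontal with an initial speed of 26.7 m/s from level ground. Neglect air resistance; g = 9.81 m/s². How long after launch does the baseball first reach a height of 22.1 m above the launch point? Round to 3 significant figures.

1.33 s

v_y0 = 26.7 sin 60.0° = 23.12 m/s.
Set y = v_y0 t − ½ g t² = 22.1: 4.905 t² − 23.12 t + 22.1 = 0.
t = [23.12 ± √(534.5 − 433.6)] / 9.81 = (23.12 ± 10.04) / 9.81, giving t = 1.33 s or t = 3.38 s.
The baseball is on the way up at the first time, so t = 1.33 s.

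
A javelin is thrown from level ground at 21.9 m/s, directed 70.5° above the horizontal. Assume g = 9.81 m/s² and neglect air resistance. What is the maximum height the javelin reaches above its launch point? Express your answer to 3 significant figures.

21.7 m

Vertical component of launch velocity: v_y = 21.9 sin 70.5° = 20.64 m/s.
At the highest point the vertical velocity is zero, so v_y² = 2 g h_max.
h_max = (20.64)² / (2 × 9.81) = 426.0 / 19.62 = 21.7 m.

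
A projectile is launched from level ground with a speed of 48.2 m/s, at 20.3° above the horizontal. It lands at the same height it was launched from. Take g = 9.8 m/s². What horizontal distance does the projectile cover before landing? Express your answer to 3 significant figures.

Components: v_x = 48.2 cos 20.3° = 45.21 m/s, v_y = 48.2 sin 20.3° = 16.72 m/s.
Time of flight (same landing height): t = 2 v_y / g = 2 × 16.72 / 9.8 = 3.412 s.
Range: R = v_x · t = 45.21 × 3.412 = 154 m.

154 m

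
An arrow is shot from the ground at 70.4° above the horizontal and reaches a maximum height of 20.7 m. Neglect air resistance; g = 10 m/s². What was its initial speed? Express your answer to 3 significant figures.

21.6 m/s

At maximum height v_y = 0, so (v₀ sin θ)² = 2 g H.
v₀ sin 70.4° = √(2 × 10 × 20.7) = 20.35 m/s.
v₀ = 20.35 / sin 70.4° = 20.35 / 0.9421 = 21.6 m/s.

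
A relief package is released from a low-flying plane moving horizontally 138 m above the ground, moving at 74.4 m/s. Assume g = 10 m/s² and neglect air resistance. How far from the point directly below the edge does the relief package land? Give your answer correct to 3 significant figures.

Initial vertical velocity is zero, so the fall time comes from h = ½ g t²: t = √(2 × 138 / 10) = 5.254 s.
Horizontal motion is uniform at 74.4 m/s, so x = 74.4 × 5.254 = 391 m.

391 m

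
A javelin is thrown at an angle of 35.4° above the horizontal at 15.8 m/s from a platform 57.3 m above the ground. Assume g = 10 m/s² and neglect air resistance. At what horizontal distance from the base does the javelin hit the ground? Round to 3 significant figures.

Components: v_x = 15.8 cos 35.4° = 12.88 m/s, v_y = 15.8 sin 35.4° = 9.153 m/s.
Vertical: 0 = 57.3 + 9.153 t − ½(10) t² ⇒ 5.000 t² − 9.153 t − 57.3 = 0.
t = [9.153 + √(83.78 + 1146)] / 10.00 = 4.422 s.
Horizontal: R = v_x · t = 12.88 × 4.422 = 57.0 m.

57.0 m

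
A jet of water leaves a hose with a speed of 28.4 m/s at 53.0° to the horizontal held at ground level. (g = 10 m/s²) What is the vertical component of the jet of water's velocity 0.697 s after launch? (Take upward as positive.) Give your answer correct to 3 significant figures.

Initial vertical component: v_y0 = 28.4 sin 53.0° = 22.68 m/s.
v_y(t) = v_y0 − g t = 22.68 − 10 × 0.697 = 15.7 m/s.

15.7 m/s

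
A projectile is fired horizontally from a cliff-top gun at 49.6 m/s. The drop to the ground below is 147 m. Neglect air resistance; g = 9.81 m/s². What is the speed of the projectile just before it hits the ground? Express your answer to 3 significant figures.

Fall time: t = √(2 × 147 / 9.81) = 5.474 s.
At impact: v_x = 49.6 m/s (unchanged), v_y = g t = 9.81 × 5.474 = 53.70 m/s.
Speed = √(v_x² + v_y²) = √(2460 + 2884) = 73.1 m/s.

73.1 m/s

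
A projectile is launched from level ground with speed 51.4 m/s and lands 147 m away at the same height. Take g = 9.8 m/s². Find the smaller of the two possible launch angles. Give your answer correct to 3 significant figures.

16.5°

Level-ground range: R = v₀² sin(2θ)/g ⇒ sin 2θ = R g / v₀² = 147×9.8/51.4² = 0.5453.
2θ = arcsin(0.5453) = 33.05° or 180° − 33.05° = 146.95°.
So θ = 16.5° or θ = 73.5°.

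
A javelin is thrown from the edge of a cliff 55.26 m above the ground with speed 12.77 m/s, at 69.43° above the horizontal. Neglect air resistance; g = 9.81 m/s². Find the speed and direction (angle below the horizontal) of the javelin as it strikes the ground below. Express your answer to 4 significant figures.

v_x = 12.77 cos 69.43° = 4.4868 m/s (constant).
|v_y| at impact = √((11.956)² + 2×9.81×55.26) = 35.031 m/s.
Speed = √(4.4868² + 35.031²) = 35.32 m/s; angle = arctan(35.031/4.4868) = 82.70° below horizontal.

35.32 m/s at 82.70° below the horizontal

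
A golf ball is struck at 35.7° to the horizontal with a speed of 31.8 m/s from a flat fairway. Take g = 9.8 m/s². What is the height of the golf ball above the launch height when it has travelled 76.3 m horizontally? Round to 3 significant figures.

12.1 m

v_x = 31.8 cos 35.7° = 25.82 m/s, v_y0 = 31.8 sin 35.7° = 18.56 m/s.
Time to reach x = 76.3 m: t = x / v_x = 76.3 / 25.82 = 2.955 s.
y = v_y0 t − ½ g t² = 18.56×2.955 − 4.900×2.955² = 12.1 m.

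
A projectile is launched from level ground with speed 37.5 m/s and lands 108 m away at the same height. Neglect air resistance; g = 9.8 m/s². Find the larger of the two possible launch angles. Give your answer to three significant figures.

65.6°

Level-ground range: R = v₀² sin(2θ)/g ⇒ sin 2θ = R g / v₀² = 108×9.8/37.5² = 0.7526.
2θ = arcsin(0.7526) = 48.82° or 180° − 48.82° = 131.18°.
So θ = 24.4° or θ = 65.6°.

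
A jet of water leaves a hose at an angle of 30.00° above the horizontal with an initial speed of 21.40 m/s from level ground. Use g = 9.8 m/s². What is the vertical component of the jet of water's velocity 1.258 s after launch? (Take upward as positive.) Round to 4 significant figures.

-1.628 m/s

Initial vertical component: v_y0 = 21.40 sin 30.00° = 10.700 m/s.
v_y(t) = v_y0 − g t = 10.700 − 9.8 × 1.258 = -1.628 m/s.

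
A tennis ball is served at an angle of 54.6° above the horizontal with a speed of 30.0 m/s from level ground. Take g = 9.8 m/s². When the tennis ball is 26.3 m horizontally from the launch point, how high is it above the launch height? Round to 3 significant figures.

25.8 m

v_x = 30.0 cos 54.6° = 17.38 m/s, v_y0 = 30.0 sin 54.6° = 24.45 m/s.
Time to reach x = 26.3 m: t = x / v_x = 26.3 / 17.38 = 1.513 s.
y = v_y0 t − ½ g t² = 24.45×1.513 − 4.900×1.513² = 25.8 m.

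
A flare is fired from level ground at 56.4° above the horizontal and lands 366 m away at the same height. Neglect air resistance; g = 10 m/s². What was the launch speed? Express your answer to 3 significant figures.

On level ground, R = v₀² sin(2θ) / g, so v₀ = √(R g / sin 2θ).
sin(2 × 56.4°) = 0.9219.
v₀ = √(366 × 10 / 0.9219) = √3970 = 63.0 m/s.

63.0 m/s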